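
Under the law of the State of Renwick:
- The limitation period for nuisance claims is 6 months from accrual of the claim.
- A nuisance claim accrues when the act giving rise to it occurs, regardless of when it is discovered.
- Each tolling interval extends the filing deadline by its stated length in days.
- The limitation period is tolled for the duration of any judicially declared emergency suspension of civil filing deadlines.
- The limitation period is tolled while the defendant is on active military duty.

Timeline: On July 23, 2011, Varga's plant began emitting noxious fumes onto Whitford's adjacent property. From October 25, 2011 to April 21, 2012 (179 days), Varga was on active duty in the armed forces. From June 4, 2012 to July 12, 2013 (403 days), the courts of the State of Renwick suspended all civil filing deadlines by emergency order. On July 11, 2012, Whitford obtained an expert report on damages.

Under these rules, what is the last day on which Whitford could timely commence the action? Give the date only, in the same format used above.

The claim accrued on July 23, 2011, the date of the act.
Adding the 6 months base period to July 23, 2011 gives a deadline of January 23, 2012, before any tolling.
The defendant's active military service from October 25, 2011 to April 21, 2012 tolled the period for 179 days, extending the deadline to July 20, 2012.
The period was tolled for 403 days by the emergency suspension of filing deadlines (June 4, 2012 to July 12, 2013), pushing the deadline to August 27, 2013.
The other events in the timeline have no effect on the limitation period under the stated rules.

August 27, 2013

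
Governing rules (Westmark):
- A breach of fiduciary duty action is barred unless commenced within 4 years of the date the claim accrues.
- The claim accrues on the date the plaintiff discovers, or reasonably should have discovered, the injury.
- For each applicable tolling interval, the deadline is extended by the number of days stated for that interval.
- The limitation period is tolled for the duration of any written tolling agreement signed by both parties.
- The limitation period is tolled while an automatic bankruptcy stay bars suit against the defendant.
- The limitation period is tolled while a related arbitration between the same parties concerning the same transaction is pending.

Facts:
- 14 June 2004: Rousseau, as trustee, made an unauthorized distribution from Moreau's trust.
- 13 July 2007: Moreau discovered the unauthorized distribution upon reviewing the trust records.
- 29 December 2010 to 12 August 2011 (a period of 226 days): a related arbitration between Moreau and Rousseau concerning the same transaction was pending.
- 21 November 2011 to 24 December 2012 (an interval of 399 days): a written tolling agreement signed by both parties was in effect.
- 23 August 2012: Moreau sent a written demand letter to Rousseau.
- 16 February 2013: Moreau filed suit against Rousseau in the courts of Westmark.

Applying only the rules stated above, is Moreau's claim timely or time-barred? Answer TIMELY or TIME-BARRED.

TIMELY

Under the discovery rule, the claim accrued on 13 July 2007, when Moreau discovered the injury — not on the 14 June 2004 date of the underlying act.
Adding the 4 years base period to 13 July 2007 gives a deadline of 13 July 2011, before any tolling.
The pending related arbitration from 29 December 2010 to 12 August 2011 tolled the period for 226 days, extending the deadline to 24 February 2012.
Because the written tolling agreement ran from 21 November 2011 to 24 December 2012, the deadline is extended by 399 days to 29 March 2013.
Nothing else in the chronology tolls or restarts the period.
The 16 February 2013 filing precedes the 29 March 2013 deadline; the claim is timely.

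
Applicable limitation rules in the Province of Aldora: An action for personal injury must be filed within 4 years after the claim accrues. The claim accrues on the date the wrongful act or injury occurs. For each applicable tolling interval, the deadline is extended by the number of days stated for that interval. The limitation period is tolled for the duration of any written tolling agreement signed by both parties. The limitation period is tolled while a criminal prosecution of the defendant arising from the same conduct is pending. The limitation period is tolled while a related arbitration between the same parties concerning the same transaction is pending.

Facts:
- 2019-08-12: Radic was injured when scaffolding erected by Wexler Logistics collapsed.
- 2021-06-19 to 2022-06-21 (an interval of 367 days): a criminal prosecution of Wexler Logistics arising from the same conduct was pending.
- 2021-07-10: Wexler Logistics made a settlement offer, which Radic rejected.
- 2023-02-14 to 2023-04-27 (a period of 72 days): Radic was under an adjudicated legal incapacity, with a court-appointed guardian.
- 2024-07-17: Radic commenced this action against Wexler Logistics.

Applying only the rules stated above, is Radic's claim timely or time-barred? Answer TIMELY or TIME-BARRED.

The claim accrued on 2019-08-12, the date of the act.
4 years from 2019-08-12 is 2023-08-12.
The pending criminal prosecution from 2021-06-19 to 2022-06-21 tolled the period for 367 days, extending the deadline to 2024-08-13.
The plaintiff's legal incapacity from 2023-02-14 to 2023-04-27 does not toll the period, because no stated rule makes the plaintiff's incapacity a tolling event.
Nothing else in the chronology tolls or restarts the period.
The 2024-07-17 filing precedes the 2024-08-13 deadline; the claim is timely.

TIMELY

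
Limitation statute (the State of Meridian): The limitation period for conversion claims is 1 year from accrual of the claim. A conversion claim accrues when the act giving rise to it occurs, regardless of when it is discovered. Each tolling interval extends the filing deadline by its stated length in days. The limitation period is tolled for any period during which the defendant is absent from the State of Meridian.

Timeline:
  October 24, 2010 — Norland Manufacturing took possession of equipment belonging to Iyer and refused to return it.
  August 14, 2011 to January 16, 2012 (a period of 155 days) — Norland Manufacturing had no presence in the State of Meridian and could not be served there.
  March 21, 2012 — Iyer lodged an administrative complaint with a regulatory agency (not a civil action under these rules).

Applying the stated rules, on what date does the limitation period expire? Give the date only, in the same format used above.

The claim accrued on October 24, 2010, when the wrongful act occurred.
The untolled deadline — 1 year after October 24, 2010 — is October 24, 2011.
The defendant's absence from the jurisdiction from August 14, 2011 to January 16, 2012 tolled the period for 155 days, extending the deadline to March 27, 2012.
The other events in the timeline have no effect on the limitation period under the stated rules.

March 27, 2012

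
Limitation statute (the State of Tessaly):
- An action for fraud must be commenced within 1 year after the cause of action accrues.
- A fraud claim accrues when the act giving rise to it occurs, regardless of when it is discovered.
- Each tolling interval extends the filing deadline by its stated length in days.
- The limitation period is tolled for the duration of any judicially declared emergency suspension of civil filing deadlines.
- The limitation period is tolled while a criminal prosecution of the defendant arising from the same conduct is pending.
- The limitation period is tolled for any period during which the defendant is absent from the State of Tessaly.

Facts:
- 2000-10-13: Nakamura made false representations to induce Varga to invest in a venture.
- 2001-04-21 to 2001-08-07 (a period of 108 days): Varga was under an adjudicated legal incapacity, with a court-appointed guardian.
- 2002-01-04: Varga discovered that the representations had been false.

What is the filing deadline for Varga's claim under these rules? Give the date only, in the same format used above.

Accrual is governed by the date of the act, so the period began to run on 2000-10-13; the later discovery on 2002-01-04 is irrelevant under the stated rule.
The untolled deadline — 1 year after 2000-10-13 — is 2001-10-13.
Although the plaintiff's incapacity ran from 2001-04-21 to 2001-08-07, the stated rules do not make that a tolling event, so it is disregarded.

2001-10-13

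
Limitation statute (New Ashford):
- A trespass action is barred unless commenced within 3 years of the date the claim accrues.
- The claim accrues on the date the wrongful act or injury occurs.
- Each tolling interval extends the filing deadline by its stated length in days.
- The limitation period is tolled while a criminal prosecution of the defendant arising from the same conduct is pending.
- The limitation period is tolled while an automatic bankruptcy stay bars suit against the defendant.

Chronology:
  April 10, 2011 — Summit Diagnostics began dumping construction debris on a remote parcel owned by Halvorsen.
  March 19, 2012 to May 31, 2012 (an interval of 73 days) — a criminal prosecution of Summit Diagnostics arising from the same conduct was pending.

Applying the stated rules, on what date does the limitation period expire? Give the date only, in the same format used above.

June 22, 2014

The claim accrued on April 10, 2011, when the wrongful act occurred.
3 years from April 10, 2011 is April 10, 2014.
The period was tolled for 73 days by the pending criminal prosecution (March 19, 2012 to May 31, 2012), pushing the deadline to June 22, 2014.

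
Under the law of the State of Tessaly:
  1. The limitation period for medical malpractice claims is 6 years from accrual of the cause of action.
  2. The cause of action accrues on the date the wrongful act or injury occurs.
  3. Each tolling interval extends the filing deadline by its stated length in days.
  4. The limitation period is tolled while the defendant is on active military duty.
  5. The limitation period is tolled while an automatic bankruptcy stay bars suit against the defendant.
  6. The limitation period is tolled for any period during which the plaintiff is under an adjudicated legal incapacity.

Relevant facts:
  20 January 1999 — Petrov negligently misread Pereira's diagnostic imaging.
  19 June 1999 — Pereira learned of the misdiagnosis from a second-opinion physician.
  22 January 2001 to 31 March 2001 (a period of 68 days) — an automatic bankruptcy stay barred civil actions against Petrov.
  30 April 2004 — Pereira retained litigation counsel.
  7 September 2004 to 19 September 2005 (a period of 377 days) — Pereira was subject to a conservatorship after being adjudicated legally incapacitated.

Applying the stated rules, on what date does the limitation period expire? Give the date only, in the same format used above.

The claim accrued on 20 January 1999, when the wrongful act occurred; under the stated occurrence rule the 19 June 1999 discovery does not delay accrual.
Adding the 6 years base period to 20 January 1999 gives a deadline of 20 January 2005, before any tolling.
The automatic bankruptcy stay from 22 January 2001 to 31 March 2001 tolled the period for 68 days, extending the deadline to 29 March 2005.
The period was tolled for 377 days by the plaintiff's legal incapacity (7 September 2004 to 19 September 2005), pushing the deadline to 10 April 2006.
None of the other events listed affects the running of the period under the stated rules.

10 April 2006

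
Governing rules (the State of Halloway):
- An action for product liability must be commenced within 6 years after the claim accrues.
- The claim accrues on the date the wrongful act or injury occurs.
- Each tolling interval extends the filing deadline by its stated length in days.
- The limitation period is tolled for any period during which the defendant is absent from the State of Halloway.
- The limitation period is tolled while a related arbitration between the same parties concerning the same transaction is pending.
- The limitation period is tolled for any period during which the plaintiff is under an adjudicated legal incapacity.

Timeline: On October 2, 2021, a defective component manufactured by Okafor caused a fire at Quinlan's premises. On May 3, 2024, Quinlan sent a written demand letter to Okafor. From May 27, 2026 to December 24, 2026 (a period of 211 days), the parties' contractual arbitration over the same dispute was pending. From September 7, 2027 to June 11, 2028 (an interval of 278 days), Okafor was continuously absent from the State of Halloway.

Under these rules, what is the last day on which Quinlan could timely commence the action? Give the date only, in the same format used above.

February 2, 2029

The claim accrued on October 2, 2021, when the wrongful act occurred.
Adding the 6 years base period to October 2, 2021 gives a deadline of October 2, 2027, before any tolling.
The period was tolled for 211 days by the pending related arbitration (May 27, 2026 to December 24, 2026), pushing the deadline to April 30, 2028.
The defendant's absence from the jurisdiction from September 7, 2027 to June 11, 2028 tolled the period for 278 days, extending the deadline to February 2, 2029.
None of the other events listed affects the running of the period under the stated rules.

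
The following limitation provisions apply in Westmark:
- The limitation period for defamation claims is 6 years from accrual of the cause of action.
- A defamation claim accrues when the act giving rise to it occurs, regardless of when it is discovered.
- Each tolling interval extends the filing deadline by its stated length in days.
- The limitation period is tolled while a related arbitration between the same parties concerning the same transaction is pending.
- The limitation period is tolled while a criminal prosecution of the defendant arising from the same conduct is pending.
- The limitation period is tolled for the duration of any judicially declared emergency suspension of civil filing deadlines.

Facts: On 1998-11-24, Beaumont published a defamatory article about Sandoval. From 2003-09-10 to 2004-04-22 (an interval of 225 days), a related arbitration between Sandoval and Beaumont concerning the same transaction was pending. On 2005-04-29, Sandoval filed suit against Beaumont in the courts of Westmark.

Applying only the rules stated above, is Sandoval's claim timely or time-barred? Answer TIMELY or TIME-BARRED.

The claim accrued on 1998-11-24, when the wrongful act occurred.
The untolled deadline — 6 years after 1998-11-24 — is 2004-11-24.
The period was tolled for 225 days by the pending related arbitration (2003-09-10 to 2004-04-22), pushing the deadline to 2005-07-07.
Filing on 2005-04-29 beat the 2005-07-07 deadline — the action is timely.

TIMELY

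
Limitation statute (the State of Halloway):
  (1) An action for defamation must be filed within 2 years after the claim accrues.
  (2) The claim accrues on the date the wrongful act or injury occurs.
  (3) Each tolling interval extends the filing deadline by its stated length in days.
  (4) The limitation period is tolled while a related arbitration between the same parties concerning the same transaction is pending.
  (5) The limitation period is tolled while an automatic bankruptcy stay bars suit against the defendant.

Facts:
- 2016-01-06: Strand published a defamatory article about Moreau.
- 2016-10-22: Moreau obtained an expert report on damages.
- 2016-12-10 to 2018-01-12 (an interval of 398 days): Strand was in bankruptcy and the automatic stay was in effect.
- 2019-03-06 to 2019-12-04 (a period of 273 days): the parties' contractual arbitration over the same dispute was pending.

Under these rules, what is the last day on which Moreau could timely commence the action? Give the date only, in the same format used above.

The claim accrued on 2016-01-06, the date of the act.
The untolled deadline — 2 years after 2016-01-06 — is 2018-01-06.
The period was tolled for 398 days by the automatic bankruptcy stay (2016-12-10 to 2018-01-12), pushing the deadline to 2019-02-08.
The pending related arbitration starting 2019-03-06 came too late — the period had run on 2019-02-08 — and so does not extend the deadline.
The other events in the timeline have no effect on the limitation period under the stated rules.

2019-02-08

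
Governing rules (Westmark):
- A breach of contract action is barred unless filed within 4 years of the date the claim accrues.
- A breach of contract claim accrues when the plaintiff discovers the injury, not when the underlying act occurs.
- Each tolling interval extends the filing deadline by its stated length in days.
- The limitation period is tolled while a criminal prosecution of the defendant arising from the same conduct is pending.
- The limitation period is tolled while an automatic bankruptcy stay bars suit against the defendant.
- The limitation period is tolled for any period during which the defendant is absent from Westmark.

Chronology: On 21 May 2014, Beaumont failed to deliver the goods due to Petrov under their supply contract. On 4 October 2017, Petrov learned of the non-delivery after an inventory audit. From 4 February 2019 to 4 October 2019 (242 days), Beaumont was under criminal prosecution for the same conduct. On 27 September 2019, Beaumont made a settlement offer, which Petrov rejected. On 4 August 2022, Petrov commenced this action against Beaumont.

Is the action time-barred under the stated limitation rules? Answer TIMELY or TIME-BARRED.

TIME-BARRED

The claim did not accrue until Petrov discovered the injury on 4 October 2017; the 21 May 2014 act date does not start the clock under the stated rule.
Adding the 4 years base period to 4 October 2017 gives a deadline of 4 October 2021, before any tolling.
Because the pending criminal prosecution ran from 4 February 2019 to 4 October 2019, the deadline is extended by 242 days to 3 June 2022.
Nothing else in the chronology tolls or restarts the period.
The 4 August 2022 filing falls after the 3 June 2022 deadline; the claim is time-barred.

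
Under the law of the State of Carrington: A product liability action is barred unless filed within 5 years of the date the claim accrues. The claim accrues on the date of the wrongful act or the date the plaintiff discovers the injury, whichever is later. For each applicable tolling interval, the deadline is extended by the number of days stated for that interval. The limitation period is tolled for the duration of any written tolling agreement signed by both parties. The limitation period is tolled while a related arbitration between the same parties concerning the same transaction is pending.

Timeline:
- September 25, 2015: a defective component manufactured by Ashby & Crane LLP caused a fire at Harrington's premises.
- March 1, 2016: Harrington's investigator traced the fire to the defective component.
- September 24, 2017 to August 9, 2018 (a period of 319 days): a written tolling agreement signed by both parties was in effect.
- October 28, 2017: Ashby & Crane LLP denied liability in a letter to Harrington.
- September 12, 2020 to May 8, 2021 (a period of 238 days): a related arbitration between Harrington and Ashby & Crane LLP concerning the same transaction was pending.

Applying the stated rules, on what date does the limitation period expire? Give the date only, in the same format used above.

September 9, 2022

Taking the later of the act (September 25, 2015) and discovery (March 1, 2016), the claim accrued on March 1, 2016.
The untolled deadline — 5 years after March 1, 2016 — is March 1, 2021.
The period was tolled for 319 days by the written tolling agreement (September 24, 2017 to August 9, 2018), pushing the deadline to January 14, 2022.
Because the pending related arbitration ran from September 12, 2020 to May 8, 2021, the deadline is extended by 238 days to September 9, 2022.
None of the other events listed affects the running of the period under the stated rules.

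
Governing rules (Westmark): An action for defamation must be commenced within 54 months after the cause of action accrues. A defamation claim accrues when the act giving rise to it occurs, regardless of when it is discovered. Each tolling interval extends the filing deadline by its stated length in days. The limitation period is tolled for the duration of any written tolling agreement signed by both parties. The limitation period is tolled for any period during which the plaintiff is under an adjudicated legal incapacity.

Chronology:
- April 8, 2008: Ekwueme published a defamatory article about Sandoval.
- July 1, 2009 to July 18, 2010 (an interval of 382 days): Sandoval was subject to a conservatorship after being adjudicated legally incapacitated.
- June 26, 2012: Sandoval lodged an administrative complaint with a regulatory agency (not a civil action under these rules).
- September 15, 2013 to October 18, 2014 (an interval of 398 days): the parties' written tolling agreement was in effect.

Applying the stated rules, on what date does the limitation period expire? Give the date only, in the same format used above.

November 27, 2014

The cause of action accrued on April 8, 2008, the date of the act.
The untolled deadline — 54 months after April 8, 2008 — is October 8, 2012.
The period was tolled for 382 days by the plaintiff's legal incapacity (July 1, 2009 to July 18, 2010), pushing the deadline to October 25, 2013.
The written tolling agreement from September 15, 2013 to October 18, 2014 tolled the period for 398 days, extending the deadline to November 27, 2014.
Nothing else in the chronology tolls or restarts the period.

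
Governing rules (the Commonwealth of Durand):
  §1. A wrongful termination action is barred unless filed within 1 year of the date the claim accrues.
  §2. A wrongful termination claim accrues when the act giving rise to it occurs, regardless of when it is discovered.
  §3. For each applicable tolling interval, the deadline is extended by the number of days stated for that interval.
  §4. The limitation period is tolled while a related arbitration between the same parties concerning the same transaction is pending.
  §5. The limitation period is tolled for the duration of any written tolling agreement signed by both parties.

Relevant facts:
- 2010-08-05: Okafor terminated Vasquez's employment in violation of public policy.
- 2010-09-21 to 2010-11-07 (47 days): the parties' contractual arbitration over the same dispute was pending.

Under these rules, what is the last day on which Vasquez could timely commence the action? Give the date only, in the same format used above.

The claim accrued on 2010-08-05, when the wrongful act occurred.
1 year from 2010-08-05 is 2011-08-05.
The pending related arbitration from 2010-09-21 to 2010-11-07 tolled the period for 47 days, extending the deadline to 2011-09-21.

2011-09-21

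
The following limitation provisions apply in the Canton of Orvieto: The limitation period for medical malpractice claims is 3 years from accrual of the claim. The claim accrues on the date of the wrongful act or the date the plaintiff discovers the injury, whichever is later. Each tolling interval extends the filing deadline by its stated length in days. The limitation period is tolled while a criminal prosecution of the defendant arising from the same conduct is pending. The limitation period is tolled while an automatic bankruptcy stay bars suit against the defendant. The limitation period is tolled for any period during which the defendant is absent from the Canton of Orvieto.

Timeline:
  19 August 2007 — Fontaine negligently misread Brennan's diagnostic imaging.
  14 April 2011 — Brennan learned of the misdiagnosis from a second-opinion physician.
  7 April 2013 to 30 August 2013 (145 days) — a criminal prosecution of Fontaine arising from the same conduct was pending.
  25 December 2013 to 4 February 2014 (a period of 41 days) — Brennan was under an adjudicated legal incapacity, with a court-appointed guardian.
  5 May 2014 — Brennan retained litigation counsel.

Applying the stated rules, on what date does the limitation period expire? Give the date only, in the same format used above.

Because discovery on 14 April 2011 post-dates the 19 August 2007 act, accrual under the later-of rule falls on 14 April 2011.
The untolled deadline — 3 years after 14 April 2011 — is 14 April 2014.
The period was tolled for 145 days by the pending criminal prosecution (7 April 2013 to 30 August 2013), pushing the deadline to 6 September 2014.
No stated provision tolls the period for the plaintiff's incapacity, so the interval from 25 December 2013 to 4 February 2014 has no effect on the deadline.
None of the other events listed affects the running of the period under the stated rules.

6 September 2014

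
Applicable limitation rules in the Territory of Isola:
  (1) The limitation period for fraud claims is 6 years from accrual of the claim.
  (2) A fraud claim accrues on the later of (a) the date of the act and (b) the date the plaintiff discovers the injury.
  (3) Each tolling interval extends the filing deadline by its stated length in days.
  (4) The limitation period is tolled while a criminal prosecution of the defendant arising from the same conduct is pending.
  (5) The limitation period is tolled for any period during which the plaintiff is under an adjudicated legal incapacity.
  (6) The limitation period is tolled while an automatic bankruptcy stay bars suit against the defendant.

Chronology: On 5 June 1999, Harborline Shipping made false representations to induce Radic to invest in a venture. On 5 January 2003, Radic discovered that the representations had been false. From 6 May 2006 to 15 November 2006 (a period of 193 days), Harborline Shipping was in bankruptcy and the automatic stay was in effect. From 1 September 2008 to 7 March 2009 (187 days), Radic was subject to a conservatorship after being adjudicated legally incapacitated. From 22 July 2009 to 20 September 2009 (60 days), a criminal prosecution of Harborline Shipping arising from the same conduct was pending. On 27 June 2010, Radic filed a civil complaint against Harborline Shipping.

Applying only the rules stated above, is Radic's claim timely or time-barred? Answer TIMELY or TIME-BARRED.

TIME-BARRED

Taking the later of the act (5 June 1999) and discovery (5 January 2003), the claim accrued on 5 January 2003.
6 years from 5 January 2003 is 5 January 2009.
The period was tolled for 193 days by the automatic bankruptcy stay (6 May 2006 to 15 November 2006), pushing the deadline to 17 July 2009.
The plaintiff's legal incapacity from 1 September 2008 to 7 March 2009 tolled the period for 187 days, extending the deadline to 20 January 2010.
The pending criminal prosecution from 22 July 2009 to 20 September 2009 tolled the period for 60 days, extending the deadline to 21 March 2010.
Filing on 27 June 2010 missed the 21 March 2010 deadline — the action is time-barred.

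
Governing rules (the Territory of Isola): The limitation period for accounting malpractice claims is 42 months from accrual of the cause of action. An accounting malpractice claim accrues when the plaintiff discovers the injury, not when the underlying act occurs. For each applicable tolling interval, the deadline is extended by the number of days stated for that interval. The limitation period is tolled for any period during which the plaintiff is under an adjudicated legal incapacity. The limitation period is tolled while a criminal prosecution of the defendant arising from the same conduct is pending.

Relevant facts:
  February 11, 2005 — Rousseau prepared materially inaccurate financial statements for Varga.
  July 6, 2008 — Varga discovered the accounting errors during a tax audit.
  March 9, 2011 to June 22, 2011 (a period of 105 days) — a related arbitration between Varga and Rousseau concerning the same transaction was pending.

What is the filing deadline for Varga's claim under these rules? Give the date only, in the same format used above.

Under the discovery rule, the claim accrued on July 6, 2008, when Varga discovered the injury — not on the February 11, 2005 date of the underlying act.
The untolled deadline — 42 months after July 6, 2008 — is January 6, 2012.
The pending related arbitration from March 9, 2011 to June 22, 2011 does not toll the period, because no stated rule makes a pending arbitration a tolling event.

January 6, 2012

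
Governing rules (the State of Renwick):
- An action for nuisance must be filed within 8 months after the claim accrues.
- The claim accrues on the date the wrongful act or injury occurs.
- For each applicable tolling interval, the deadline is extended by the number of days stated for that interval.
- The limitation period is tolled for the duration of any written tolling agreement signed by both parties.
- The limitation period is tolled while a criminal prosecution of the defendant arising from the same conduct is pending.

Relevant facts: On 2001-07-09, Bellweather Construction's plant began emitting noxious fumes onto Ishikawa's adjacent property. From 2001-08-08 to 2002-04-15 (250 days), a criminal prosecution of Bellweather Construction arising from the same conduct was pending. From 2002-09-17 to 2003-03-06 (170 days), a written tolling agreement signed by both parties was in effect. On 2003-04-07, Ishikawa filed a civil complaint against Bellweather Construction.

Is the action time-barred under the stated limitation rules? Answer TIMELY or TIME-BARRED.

The claim accrued on 2001-07-09, the date of the act.
The untolled deadline — 8 months after 2001-07-09 — is 2002-03-09.
The pending criminal prosecution from 2001-08-08 to 2002-04-15 tolled the period for 250 days, extending the deadline to 2002-11-14.
Because the written tolling agreement ran from 2002-09-17 to 2003-03-06, the deadline is extended by 170 days to 2003-05-03.
The 2003-04-07 filing precedes the 2003-05-03 deadline; the claim is timely.

TIMELY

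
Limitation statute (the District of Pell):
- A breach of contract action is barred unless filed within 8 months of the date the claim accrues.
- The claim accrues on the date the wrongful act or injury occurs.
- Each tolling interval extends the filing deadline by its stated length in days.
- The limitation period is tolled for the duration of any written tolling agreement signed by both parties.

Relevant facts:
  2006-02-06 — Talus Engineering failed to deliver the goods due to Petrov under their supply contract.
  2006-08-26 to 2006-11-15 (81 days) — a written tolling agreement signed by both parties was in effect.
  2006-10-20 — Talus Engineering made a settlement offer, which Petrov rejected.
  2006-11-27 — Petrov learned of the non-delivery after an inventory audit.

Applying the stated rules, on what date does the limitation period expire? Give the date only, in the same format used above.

The claim accrued on 2006-02-06, when the wrongful act occurred; under the stated occurrence rule the 2006-11-27 discovery does not delay accrual.
8 months from 2006-02-06 is 2006-10-06.
The written tolling agreement from 2006-08-26 to 2006-11-15 tolled the period for 81 days, extending the deadline to 2006-12-26.
None of the other events listed affects the running of the period under the stated rules.

2006-12-26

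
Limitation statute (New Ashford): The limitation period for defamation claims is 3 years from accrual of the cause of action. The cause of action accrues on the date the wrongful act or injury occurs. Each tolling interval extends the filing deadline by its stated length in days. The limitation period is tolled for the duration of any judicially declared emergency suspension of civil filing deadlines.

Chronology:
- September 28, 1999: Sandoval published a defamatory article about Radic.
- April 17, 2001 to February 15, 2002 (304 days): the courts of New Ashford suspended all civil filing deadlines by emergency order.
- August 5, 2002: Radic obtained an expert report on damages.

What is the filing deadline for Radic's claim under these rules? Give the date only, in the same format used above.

The claim accrued on September 28, 1999, when the wrongful act occurred.
The untolled deadline — 3 years after September 28, 1999 — is September 28, 2002.
Because the emergency suspension of filing deadlines ran from April 17, 2001 to February 15, 2002, the deadline is extended by 304 days to July 29, 2003.
None of the other events listed affects the running of the period under the stated rules.

July 29, 2003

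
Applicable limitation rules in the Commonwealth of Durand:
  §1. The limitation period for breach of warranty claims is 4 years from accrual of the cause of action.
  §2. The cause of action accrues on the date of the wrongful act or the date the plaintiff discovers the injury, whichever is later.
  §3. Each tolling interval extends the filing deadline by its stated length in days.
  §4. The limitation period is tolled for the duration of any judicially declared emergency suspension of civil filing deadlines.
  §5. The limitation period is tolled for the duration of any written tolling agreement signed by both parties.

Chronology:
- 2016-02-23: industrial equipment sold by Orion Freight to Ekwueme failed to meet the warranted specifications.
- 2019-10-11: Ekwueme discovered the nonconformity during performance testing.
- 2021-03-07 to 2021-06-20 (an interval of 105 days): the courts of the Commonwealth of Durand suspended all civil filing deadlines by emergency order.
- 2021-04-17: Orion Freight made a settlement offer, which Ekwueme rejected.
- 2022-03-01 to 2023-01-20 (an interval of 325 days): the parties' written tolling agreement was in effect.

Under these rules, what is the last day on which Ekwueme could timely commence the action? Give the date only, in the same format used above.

2024-12-14

Taking the later of the act (2016-02-23) and discovery (2019-10-11), the claim accrued on 2019-10-11.
Adding the 4 years base period to 2019-10-11 gives a deadline of 2023-10-11, before any tolling.
The emergency suspension of filing deadlines from 2021-03-07 to 2021-06-20 tolled the period for 105 days, extending the deadline to 2024-01-24.
The period was tolled for 325 days by the written tolling agreement (2022-03-01 to 2023-01-20), pushing the deadline to 2024-12-14.
None of the other events listed affects the running of the period under the stated rules.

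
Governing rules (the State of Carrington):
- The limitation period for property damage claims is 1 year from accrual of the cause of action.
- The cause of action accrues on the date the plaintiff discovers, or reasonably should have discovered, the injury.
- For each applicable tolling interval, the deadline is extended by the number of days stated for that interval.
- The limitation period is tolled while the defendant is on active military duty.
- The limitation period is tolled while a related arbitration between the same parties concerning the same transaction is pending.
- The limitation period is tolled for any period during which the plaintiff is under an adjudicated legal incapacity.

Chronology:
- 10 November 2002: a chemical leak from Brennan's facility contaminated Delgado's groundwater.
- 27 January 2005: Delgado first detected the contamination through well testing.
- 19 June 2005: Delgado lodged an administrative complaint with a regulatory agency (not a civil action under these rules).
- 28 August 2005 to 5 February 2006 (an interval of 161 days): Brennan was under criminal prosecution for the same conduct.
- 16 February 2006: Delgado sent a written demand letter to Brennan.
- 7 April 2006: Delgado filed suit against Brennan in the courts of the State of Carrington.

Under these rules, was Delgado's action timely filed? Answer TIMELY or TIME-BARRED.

Under the discovery rule, the claim accrued on 27 January 2005, when Delgado discovered the injury — not on the 10 November 2002 date of the underlying act.
1 year from 27 January 2005 is 27 January 2006.
Although a criminal prosecution ran from 28 August 2005 to 5 February 2006, the stated rules do not make that a tolling event, so it is disregarded.
Nothing else in the chronology tolls or restarts the period.
Delgado filed on 7 April 2006, after the 27 January 2006 deadline, so the action is time-barred.

TIME-BARRED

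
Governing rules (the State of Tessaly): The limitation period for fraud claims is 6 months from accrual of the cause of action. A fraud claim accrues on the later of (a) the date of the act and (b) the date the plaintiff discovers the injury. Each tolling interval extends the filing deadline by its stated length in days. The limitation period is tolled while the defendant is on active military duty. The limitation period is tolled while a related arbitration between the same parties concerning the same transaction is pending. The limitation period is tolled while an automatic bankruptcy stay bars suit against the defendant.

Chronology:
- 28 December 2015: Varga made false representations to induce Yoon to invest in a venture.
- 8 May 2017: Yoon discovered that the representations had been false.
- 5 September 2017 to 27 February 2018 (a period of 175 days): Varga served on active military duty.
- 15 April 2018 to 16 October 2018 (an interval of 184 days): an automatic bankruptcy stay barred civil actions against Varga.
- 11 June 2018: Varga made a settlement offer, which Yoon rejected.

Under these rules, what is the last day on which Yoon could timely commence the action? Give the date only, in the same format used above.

2 November 2018

Because discovery on 8 May 2017 post-dates the 28 December 2015 act, accrual under the later-of rule falls on 8 May 2017.
The untolled deadline — 6 months after 8 May 2017 — is 8 November 2017.
The defendant's active military service from 5 September 2017 to 27 February 2018 tolled the period for 175 days, extending the deadline to 2 May 2018.
Because the automatic bankruptcy stay ran from 15 April 2018 to 16 October 2018, the deadline is extended by 184 days to 2 November 2018.
Nothing else in the chronology tolls or restarts the period.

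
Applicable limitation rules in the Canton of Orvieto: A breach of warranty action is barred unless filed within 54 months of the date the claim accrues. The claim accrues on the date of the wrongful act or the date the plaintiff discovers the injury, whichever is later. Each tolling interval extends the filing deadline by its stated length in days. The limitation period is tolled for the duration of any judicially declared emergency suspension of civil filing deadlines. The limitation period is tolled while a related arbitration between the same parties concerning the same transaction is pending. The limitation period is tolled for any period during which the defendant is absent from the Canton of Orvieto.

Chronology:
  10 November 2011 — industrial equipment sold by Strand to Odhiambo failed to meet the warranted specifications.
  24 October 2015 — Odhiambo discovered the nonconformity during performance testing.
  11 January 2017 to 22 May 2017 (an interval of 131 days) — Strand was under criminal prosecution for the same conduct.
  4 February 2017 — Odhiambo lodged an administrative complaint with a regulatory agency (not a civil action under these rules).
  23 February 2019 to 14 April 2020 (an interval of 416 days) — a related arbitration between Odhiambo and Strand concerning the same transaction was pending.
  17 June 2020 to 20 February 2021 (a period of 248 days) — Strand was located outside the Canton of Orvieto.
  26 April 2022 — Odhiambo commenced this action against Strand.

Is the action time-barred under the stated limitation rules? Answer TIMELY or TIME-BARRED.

TIME-BARRED

Taking the later of the act (10 November 2011) and discovery (24 October 2015), the claim accrued on 24 October 2015.
The untolled deadline — 54 months after 24 October 2015 — is 24 April 2020.
The period was tolled for 416 days by the pending related arbitration (23 February 2019 to 14 April 2020), pushing the deadline to 14 June 2021.
Because the defendant's absence from the jurisdiction ran from 17 June 2020 to 20 February 2021, the deadline is extended by 248 days to 17 February 2022.
No stated provision tolls the period for a criminal prosecution, so the interval from 11 January 2017 to 22 May 2017 has no effect on the deadline.
The other events in the timeline have no effect on the limitation period under the stated rules.
Odhiambo filed on 26 April 2022, after the 17 February 2022 deadline, so the action is time-barred.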